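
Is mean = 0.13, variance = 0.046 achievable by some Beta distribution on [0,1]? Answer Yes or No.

Yes

A Beta with mean μ has variance μ(1−μ)/(α+β+1) < μ(1−μ).
Here μ(1−μ) = 0.13×0.87 = 0.1131, and 0.046 < 0.1131.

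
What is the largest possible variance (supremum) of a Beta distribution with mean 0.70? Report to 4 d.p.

For fixed mean μ the Beta variance is μ(1−μ)/(α+β+1), increasing as α+β decreases.
Its least upper bound (not attained) is μ(1−μ) = 0.70·0.30 = 0.2100.

0.2100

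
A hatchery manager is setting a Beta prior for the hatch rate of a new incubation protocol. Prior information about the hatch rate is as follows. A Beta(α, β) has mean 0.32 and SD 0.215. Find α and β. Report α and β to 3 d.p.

σ² = 0.215² = 0.046225.
With s = α+β, Var = μ(1−μ)/(s+1), so s+1 = (0.32×0.68)/0.046225 = 4.7074 and s = 3.7074.
α = μs = 1.186, β = (1−μ)s = 2.521.

α = 1.186, β = 2.521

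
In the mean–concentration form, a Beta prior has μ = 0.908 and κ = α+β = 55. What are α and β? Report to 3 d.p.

α = 49.940, β = 5.060

Split κ in proportion μ : (1−μ): α = 0.908·55 = 49.940, β = 55 − 49.940 = 5.060.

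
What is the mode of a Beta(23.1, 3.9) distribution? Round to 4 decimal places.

0.8840

With α,β > 1, mode = (α−1)/(α+β−2) = 22.1/25.0 = 0.8840.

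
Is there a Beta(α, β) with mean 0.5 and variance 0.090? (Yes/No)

A Beta with mean μ has variance μ(1−μ)/(α+β+1) < μ(1−μ).
Here μ(1−μ) = 0.5×0.5 = 0.25, and 0.090 < 0.25.

Yes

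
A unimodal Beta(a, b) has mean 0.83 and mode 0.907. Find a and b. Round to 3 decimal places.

a = 8.774, b = 1.797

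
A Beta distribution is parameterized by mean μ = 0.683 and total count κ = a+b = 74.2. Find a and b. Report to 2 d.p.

Split κ in proportion μ : (1−μ): a = 0.683·74.2 = 50.68, b = 74.2 − 50.68 = 23.52.

a = 50.68, b = 23.52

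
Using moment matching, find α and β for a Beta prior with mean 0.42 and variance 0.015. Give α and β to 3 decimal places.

By moment matching, α+β = μ(1−μ)/σ² − 1 = (0.42·0.58)/0.015 − 1 = 16.2400 − 1 = 15.2400.
Since α/(α+β) = μ, α = 0.42·15.2400 = 6.401 and β = 0.58·15.2400 = 8.839.

α = 6.401, β = 8.839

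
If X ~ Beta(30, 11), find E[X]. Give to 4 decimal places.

0.7317

E[X] = α/(α+β) = 30/41 = 0.7317.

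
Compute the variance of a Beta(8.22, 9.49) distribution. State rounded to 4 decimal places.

0.0133

μ = 8.22/17.71 = 0.464145; Var = μ(1−μ)/(α+β+1) = 0.2487144/18.71 = 0.0133.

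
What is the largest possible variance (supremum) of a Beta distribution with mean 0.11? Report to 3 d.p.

Var = μ(1−μ)/(α+β+1), which approaches μ(1−μ) as α+β → 0.
So the supremum is μ(1−μ) = 0.11×0.89 = 0.098.

0.098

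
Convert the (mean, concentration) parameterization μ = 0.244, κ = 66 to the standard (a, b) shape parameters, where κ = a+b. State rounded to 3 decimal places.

a = 16.104, b = 49.896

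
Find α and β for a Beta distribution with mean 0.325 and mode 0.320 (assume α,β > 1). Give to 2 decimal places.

Let s = α+β. Mean gives α = μs = 0.325s; mode gives (α−1)/(s−2) = 0.320.
Substituting: 0.325s − 1 = 0.320(s−2) = 0.320s − 0.640, so 0.005s = 0.360 and s = 72.0000.
Then α = 0.325×72.0000 = 23.40 and β = s−α = 48.60.

α = 23.40, β = 48.60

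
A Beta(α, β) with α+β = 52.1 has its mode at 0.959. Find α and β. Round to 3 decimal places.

For α,β>1 the mode is (α−1)/(α+β−2), so α = mode·(κ−2)+1 = 0.959×50.1+1 = 49.046.
And β = (1−mode)·(κ−2)+1 = 0.041×50.1+1 = 3.054.

α = 49.046, β = 3.054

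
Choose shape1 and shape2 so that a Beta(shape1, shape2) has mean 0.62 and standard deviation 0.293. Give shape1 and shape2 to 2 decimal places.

shape1 = 1.08, shape2 = 0.66

Variance = 0.293² = 0.085849. The moment-matching identity shape1+shape2 = μ(1−μ)/Var − 1 gives
shape1+shape2 = 0.2356/0.085849 − 1 = 1.7444, so shape1 = μ·1.7444 = 1.08 and shape2 = (1−μ)·1.7444 = 0.66.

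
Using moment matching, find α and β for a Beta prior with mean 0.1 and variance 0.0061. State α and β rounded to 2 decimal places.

Write ν = α+β; then α = μν and Var = μ(1−μ)/(ν+1).
ν = μ(1−μ)/Var − 1 = 0.09/0.0061 − 1 = 13.7541.
α = 0.1·13.7541 = 1.38, β = 0.9·13.7541 = 12.38.

α = 1.38, β = 12.38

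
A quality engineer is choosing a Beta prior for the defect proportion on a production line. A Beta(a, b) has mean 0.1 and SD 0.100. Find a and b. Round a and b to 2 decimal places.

a = 0.80, b = 7.20

Variance = 0.100² = 0.010000. The moment-matching identity a+b = μ(1−μ)/Var − 1 gives
a+b = 0.09/0.010000 − 1 = 8.0000, so a = μ·8.0000 = 0.80 and b = (1−μ)·8.0000 = 7.20.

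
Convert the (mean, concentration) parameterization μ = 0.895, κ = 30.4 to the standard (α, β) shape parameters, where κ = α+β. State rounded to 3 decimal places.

α = μκ = 0.895×30.4 = 27.208 and β = (1−μ)κ = 0.105×30.4 = 3.192.

α = 27.208, β = 3.192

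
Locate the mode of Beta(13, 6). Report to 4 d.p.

0.7059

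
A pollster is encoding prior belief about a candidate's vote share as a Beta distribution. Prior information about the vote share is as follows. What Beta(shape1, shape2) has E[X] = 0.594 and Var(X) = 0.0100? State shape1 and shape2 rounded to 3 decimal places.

By moment matching, shape1+shape2 = μ(1−μ)/σ² − 1 = (0.594·0.406)/0.0100 − 1 = 24.1164 − 1 = 23.1164.
Since shape1/(shape1+shape2) = μ, shape1 = 0.594·23.1164 = 13.731 and shape2 = 0.406·23.1164 = 9.385.

shape1 = 13.731, shape2 = 9.385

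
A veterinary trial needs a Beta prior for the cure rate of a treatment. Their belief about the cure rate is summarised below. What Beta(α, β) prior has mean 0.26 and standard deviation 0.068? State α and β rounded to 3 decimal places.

Variance = 0.068² = 0.004624. The moment-matching identity α+β = μ(1−μ)/Var − 1 gives
α+β = 0.1924/0.004624 − 1 = 40.6090, so α = μ·40.6090 = 10.558 and β = (1−μ)·40.6090 = 30.051.

α = 10.558, β = 30.051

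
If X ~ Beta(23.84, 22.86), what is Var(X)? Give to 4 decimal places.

μ = 23.84/46.70 = 0.510493; Var = μ(1−μ)/(α+β+1) = 0.2498899/47.70 = 0.0052.

0.0052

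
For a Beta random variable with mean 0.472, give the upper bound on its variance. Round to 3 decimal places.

For fixed mean μ the Beta variance is μ(1−μ)/(α+β+1), increasing as α+β decreases.
Its least upper bound (not attained) is μ(1−μ) = 0.472·0.528 = 0.249.

0.249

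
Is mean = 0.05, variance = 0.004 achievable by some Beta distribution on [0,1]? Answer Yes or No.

A Beta with mean μ has variance μ(1−μ)/(α+β+1) < μ(1−μ).
Here μ(1−μ) = 0.05×0.95 = 0.0475, and 0.004 < 0.0475.

Yes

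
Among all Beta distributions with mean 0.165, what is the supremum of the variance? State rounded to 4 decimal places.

0.1378

Var = μ(1−μ)/(α+β+1), which approaches μ(1−μ) as α+β → 0.
So the supremum is μ(1−μ) = 0.165×0.835 = 0.1378.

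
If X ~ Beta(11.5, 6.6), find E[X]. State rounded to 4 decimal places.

The Beta mean is α/(α+β) = 11.5/(11.5+6.6) = 0.6354.

0.6354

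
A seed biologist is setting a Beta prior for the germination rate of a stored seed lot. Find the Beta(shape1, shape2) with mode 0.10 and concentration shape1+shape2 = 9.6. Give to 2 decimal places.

For shape1,shape2>1 the mode is (shape1−1)/(shape1+shape2−2), so shape1 = mode·(κ−2)+1 = 0.10×7.6+1 = 1.76.
And shape2 = (1−mode)·(κ−2)+1 = 0.90×7.6+1 = 7.84.

shape1 = 1.76, shape2 = 7.84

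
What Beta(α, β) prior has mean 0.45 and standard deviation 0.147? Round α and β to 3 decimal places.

α = 4.704, β = 5.749

σ² = 0.147² = 0.021609.
With s = α+β, Var = μ(1−μ)/(s+1), so s+1 = (0.45×0.55)/0.021609 = 11.4536 and s = 10.4536.
α = μs = 4.704, β = (1−μ)s = 5.749.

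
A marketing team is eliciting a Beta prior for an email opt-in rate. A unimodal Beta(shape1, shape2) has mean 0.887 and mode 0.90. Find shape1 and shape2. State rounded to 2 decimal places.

shape1 = 54.58, shape2 = 6.95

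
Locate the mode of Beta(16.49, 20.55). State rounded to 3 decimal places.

0.442

The density x^(α−1)(1−x)^(β−1) is maximised at (α−1)/(α+β−2) = 15.49/35.04 = 0.442.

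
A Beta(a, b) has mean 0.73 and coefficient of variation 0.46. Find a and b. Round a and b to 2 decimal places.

a = 0.55, b = 0.20

Var = (CV·μ)² = (0.46×0.73)² = 0.112762.
a+b = μ(1−μ)/Var − 1 = 0.1971/0.112762 − 1 = 0.7479.
Thus a = 0.73·0.7479 = 0.55 and b = 0.27·0.7479 = 0.20.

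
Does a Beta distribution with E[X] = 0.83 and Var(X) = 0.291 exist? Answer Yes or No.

No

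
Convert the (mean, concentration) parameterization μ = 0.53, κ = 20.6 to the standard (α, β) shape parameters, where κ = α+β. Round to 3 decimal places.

α = 10.918, β = 9.682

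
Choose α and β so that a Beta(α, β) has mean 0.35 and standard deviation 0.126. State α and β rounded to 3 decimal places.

α = 4.665, β = 8.664

First σ² = 0.015876. Setting α = μn, β = (1−μ)n with n = α+β,
μ(1−μ)/(n+1) = 0.015876 ⇒ n+1 = 0.2275/0.015876 = 14.3298 ⇒ n = 13.3298.
Hence α = 0.35×13.3298 = 4.665, β = 0.65×13.3298 = 8.664.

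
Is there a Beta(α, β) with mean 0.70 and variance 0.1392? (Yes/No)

Yes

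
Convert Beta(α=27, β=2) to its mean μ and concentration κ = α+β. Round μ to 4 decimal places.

μ = 0.9310, κ = 29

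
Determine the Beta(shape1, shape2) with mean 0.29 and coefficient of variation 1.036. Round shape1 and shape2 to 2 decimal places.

Var = (CV·μ)² = (1.036×0.29)² = 0.090264.
shape1+shape2 = μ(1−μ)/Var − 1 = 0.2059/0.090264 − 1 = 1.2811.
Thus shape1 = 0.29·1.2811 = 0.37 and shape2 = 0.71·1.2811 = 0.91.

shape1 = 0.37, shape2 = 0.91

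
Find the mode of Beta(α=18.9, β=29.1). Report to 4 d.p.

With α,β > 1, mode = (α−1)/(α+β−2) = 17.9/46.0 = 0.3891.

0.3891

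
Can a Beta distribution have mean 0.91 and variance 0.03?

For any Beta, Var(X) < E[X]·(1−E[X]).
Here μ(1−μ) = 0.91×0.09 = 0.0819, and 0.03 < 0.0819.

Yes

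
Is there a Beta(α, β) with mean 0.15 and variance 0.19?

No

For any Beta, Var(X) < E[X]·(1−E[X]).
Here μ(1−μ) = 0.15×0.85 = 0.1275, and 0.19 ≥ 0.1275.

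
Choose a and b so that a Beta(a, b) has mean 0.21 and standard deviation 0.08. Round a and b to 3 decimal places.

a = 5.234, b = 19.688

First σ² = 0.0064. Setting a = μn, b = (1−μ)n with n = a+b,
μ(1−μ)/(n+1) = 0.0064 ⇒ n+1 = 0.1659/0.0064 = 25.9219 ⇒ n = 24.9219.
Hence a = 0.21×24.9219 = 5.234, b = 0.79×24.9219 = 19.688.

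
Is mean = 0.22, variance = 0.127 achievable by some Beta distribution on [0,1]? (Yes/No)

Yes

The Beta variance bound is σ² < μ(1−μ).
Here μ(1−μ) = 0.22×0.78 = 0.1716, and 0.127 < 0.1716.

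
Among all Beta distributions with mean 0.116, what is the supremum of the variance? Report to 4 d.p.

0.1025

Var = μ(1−μ)/(α+β+1), which approaches μ(1−μ) as α+β → 0.
So the supremum is μ(1−μ) = 0.116×0.884 = 0.1025.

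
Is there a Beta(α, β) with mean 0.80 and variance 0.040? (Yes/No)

Yes

The Beta variance bound is σ² < μ(1−μ).
Here μ(1−μ) = 0.80×0.20 = 0.1600, and 0.040 < 0.1600.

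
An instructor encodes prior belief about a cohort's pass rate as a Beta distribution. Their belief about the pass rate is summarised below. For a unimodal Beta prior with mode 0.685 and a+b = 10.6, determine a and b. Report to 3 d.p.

For a,b>1 the mode is (a−1)/(a+b−2), so a = mode·(κ−2)+1 = 0.685×8.6+1 = 6.891.
And b = (1−mode)·(κ−2)+1 = 0.315×8.6+1 = 3.709.

a = 6.891, b = 3.709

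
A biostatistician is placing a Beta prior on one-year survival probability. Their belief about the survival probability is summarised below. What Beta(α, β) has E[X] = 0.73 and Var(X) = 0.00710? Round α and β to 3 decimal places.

α = 19.535, β = 7.225

Write ν = α+β; then α = μν and Var = μ(1−μ)/(ν+1).
ν = μ(1−μ)/Var − 1 = 0.1971/0.00710 − 1 = 26.7606.
α = 0.73·26.7606 = 19.535, β = 0.27·26.7606 = 7.225.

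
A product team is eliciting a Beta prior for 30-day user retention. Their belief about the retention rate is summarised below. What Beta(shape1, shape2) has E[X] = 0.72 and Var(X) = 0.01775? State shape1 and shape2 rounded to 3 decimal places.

shape1 = 7.458, shape2 = 2.900

Let s = shape1+shape2. The Beta variance is μ(1−μ)/(s+1).
So s+1 = μ(1−μ)/σ² = (0.72×0.28)/0.01775 = 0.2016/0.01775 = 11.3577, giving s = 10.3577.
Then shape1 = μs = 0.72×10.3577 = 7.458 and shape2 = (1−μ)s = 0.28×10.3577 = 2.900.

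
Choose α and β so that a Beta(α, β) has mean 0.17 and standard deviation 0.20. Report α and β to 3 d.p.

α = 0.430, β = 2.098

Variance = 0.20² = 0.0400. The moment-matching identity α+β = μ(1−μ)/Var − 1 gives
α+β = 0.1411/0.0400 − 1 = 2.5275, so α = μ·2.5275 = 0.430 and β = (1−μ)·2.5275 = 2.098.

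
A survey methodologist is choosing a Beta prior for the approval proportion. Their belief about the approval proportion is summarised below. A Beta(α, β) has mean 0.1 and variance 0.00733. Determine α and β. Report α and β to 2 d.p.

By moment matching, α+β = μ(1−μ)/σ² − 1 = (0.1·0.9)/0.00733 − 1 = 12.2783 − 1 = 11.2783.
Since α/(α+β) = μ, α = 0.1·11.2783 = 1.13 and β = 0.9·11.2783 = 10.15.

α = 1.13, β = 10.15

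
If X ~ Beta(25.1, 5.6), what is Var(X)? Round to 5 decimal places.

μ = 25.1/30.7 = 0.817590; Var = μ(1−μ)/(α+β+1) = 0.1491369/31.7 = 0.00470.

0.00470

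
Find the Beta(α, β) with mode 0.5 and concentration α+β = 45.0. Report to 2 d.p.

α = 22.50, β = 22.50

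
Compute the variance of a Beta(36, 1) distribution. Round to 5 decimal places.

0.00069

Var = αβ/[(α+β)²(α+β+1)] = (36×1)/(37²×38) = 36/52022 = 0.00069.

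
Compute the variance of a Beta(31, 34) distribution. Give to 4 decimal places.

μ = 31/65 = 0.476923; Var = μ(1−μ)/(α+β+1) = 0.2494675/66 = 0.0038.

0.0038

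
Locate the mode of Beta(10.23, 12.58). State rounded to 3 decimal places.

0.444

With α,β > 1, mode = (α−1)/(α+β−2) = 9.23/20.81 = 0.444.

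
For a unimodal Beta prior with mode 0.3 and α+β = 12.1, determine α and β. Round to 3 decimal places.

α = 4.030, β = 8.070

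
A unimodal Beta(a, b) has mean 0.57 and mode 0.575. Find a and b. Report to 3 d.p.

With s = a+b: μ = a/s and mode = (a−1)/(s−2). Eliminating a = μs,
μs − 1 = m(s−2) ⇒ s(μ−m) = 1−2m ⇒ s = -0.150/-0.005 = 30.0000.
So a = μs = 17.100, b = (1−μ)s = 12.900.

a = 17.100, b = 12.900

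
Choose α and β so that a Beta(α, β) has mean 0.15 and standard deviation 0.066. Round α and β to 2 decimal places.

α = 4.24, β = 24.03

σ² = 0.066² = 0.004356.
With s = α+β, Var = μ(1−μ)/(s+1), so s+1 = (0.15×0.85)/0.004356 = 29.2700 and s = 28.2700.
α = μs = 4.24, β = (1−μ)s = 24.03.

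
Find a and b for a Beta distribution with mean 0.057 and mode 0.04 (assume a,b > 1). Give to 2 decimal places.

Let s = a+b. Mean gives a = μs = 0.057s; mode gives (a−1)/(s−2) = 0.04.
Substituting: 0.057s − 1 = 0.04(s−2) = 0.04s − 0.08, so 0.017s = 0.92 and s = 54.1176.
Then a = 0.057×54.1176 = 3.08 and b = s−a = 51.03.

a = 3.08, b = 51.03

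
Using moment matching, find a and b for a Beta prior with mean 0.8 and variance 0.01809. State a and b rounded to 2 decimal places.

a = 6.28, b = 1.57

Let s = a+b. The Beta variance is μ(1−μ)/(s+1).
So s+1 = μ(1−μ)/σ² = (0.8×0.2)/0.01809 = 0.16/0.01809 = 8.8447, giving s = 7.8447.
Then a = μs = 0.8×7.8447 = 6.28 and b = (1−μ)s = 0.2×7.8447 = 1.57.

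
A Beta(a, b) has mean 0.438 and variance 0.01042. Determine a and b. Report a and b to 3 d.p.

a = 9.909, b = 12.714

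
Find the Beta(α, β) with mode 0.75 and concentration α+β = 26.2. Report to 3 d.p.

α = 19.150, β = 7.050

For α,β>1 the mode is (α−1)/(α+β−2), so α = mode·(κ−2)+1 = 0.75×24.2+1 = 19.150.
And β = (1−mode)·(κ−2)+1 = 0.25×24.2+1 = 7.050.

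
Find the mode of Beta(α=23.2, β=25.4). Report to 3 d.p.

0.476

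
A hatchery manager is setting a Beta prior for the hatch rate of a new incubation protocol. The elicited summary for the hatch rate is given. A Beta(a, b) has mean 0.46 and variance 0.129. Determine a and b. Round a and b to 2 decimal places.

By moment matching, a+b = μ(1−μ)/σ² − 1 = (0.46·0.54)/0.129 − 1 = 1.9256 − 1 = 0.9256.
Since a/(a+b) = μ, a = 0.46·0.9256 = 0.43 and b = 0.54·0.9256 = 0.50.

a = 0.43, b = 0.50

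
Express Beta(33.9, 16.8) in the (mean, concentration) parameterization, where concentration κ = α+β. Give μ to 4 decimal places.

μ = 0.6686, κ = 50.7

κ = α+β = 33.9+16.8 = 50.7; μ = α/κ = 33.9/50.7 = 0.6686.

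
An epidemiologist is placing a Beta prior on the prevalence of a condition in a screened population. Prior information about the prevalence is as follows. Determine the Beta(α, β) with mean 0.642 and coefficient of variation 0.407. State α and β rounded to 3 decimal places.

Var = (CV·μ)² = (0.407×0.642)² = 0.068275.
α+β = μ(1−μ)/Var − 1 = 0.229836/0.068275 − 1 = 2.3663.
Thus α = 0.642·2.3663 = 1.519 and β = 0.358·2.3663 = 0.847.

α = 1.519, β = 0.847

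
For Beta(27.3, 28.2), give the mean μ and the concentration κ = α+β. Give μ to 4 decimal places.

κ = α+β = 27.3+28.2 = 55.5; μ = α/κ = 27.3/55.5 = 0.4919.

μ = 0.4919, κ = 55.5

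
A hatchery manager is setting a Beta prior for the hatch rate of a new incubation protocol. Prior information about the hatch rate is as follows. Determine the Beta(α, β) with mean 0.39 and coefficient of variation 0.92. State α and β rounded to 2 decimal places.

α = 0.33, β = 0.52

Var = (CV·μ)² = (0.92×0.39)² = 0.128737.
α+β = μ(1−μ)/Var − 1 = 0.2379/0.128737 − 1 = 0.8479.
Thus α = 0.39·0.8479 = 0.33 and β = 0.61·0.8479 = 0.52.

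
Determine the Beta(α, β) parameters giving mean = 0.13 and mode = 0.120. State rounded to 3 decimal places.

Let s = α+β. Mean gives α = μs = 0.13s; mode gives (α−1)/(s−2) = 0.120.
Substituting: 0.13s − 1 = 0.120(s−2) = 0.120s − 0.240, so 0.010s = 0.760 and s = 76.0000.
Then α = 0.13×76.0000 = 9.880 and β = s−α = 66.120.

α = 9.880, β = 66.120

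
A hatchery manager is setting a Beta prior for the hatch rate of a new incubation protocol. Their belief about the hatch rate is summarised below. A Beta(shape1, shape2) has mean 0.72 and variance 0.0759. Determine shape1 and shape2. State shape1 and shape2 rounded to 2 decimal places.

shape1 = 1.19, shape2 = 0.46

Write ν = shape1+shape2; then shape1 = μν and Var = μ(1−μ)/(ν+1).
ν = μ(1−μ)/Var − 1 = 0.2016/0.0759 − 1 = 1.6561.
shape1 = 0.72·1.6561 = 1.19, shape2 = 0.28·1.6561 = 0.46.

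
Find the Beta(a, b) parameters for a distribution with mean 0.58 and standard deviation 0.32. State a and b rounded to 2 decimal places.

First σ² = 0.1024. Setting a = μn, b = (1−μ)n with n = a+b,
μ(1−μ)/(n+1) = 0.1024 ⇒ n+1 = 0.2436/0.1024 = 2.3789 ⇒ n = 1.3789.
Hence a = 0.58×1.3789 = 0.80, b = 0.42×1.3789 = 0.58.

a = 0.80, b = 0.58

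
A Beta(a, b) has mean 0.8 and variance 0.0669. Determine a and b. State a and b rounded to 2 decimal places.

a = 1.11, b = 0.28

Let s = a+b. The Beta variance is μ(1−μ)/(s+1).
So s+1 = μ(1−μ)/σ² = (0.8×0.2)/0.0669 = 0.16/0.0669 = 2.3916, giving s = 1.3916.
Then a = μs = 0.8×1.3916 = 1.11 and b = (1−μ)s = 0.2×1.3916 = 0.28.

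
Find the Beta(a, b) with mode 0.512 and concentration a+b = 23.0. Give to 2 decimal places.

a = 11.75, b = 11.25

Since the density peak of Beta(a,b) is at (a−1)/(a+b−2),
a = 1 + 0.512(23.0−2) = 11.75 and b = 23.0 − 11.75 = 11.25.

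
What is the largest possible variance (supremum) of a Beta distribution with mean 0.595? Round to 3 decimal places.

0.241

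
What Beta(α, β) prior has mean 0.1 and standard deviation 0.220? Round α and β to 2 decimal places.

First σ² = 0.048400. Setting α = μn, β = (1−μ)n with n = α+β,
μ(1−μ)/(n+1) = 0.048400 ⇒ n+1 = 0.09/0.048400 = 1.8595 ⇒ n = 0.8595.
Hence α = 0.1×0.8595 = 0.09, β = 0.9×0.8595 = 0.77.

α = 0.09, β = 0.77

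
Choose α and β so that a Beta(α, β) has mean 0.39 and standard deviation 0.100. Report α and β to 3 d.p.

α = 8.888, β = 13.902

First σ² = 0.010000. Setting α = μn, β = (1−μ)n with n = α+β,
μ(1−μ)/(n+1) = 0.010000 ⇒ n+1 = 0.2379/0.010000 = 23.7900 ⇒ n = 22.7900.
Hence α = 0.39×22.7900 = 8.888, β = 0.61×22.7900 = 13.902.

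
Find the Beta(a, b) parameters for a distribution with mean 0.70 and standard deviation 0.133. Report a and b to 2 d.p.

a = 7.61, b = 3.26

σ² = 0.133² = 0.017689.
With s = a+b, Var = μ(1−μ)/(s+1), so s+1 = (0.70×0.30)/0.017689 = 11.8718 and s = 10.8718.
a = μs = 7.61, b = (1−μ)s = 3.26.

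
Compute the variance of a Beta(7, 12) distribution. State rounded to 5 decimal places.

Var = αβ/[(α+β)²(α+β+1)] = (7×12)/(19²×20) = 84/7220 = 0.01163.

0.01163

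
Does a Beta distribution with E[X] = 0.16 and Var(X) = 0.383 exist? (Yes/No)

No

For any Beta, Var(X) < E[X]·(1−E[X]).
Here μ(1−μ) = 0.16×0.84 = 0.1344, and 0.383 ≥ 0.1344.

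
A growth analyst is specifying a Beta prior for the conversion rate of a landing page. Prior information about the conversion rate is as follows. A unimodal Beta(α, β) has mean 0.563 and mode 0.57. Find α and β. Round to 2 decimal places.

Let s = α+β. Mean gives α = μs = 0.563s; mode gives (α−1)/(s−2) = 0.57.
Substituting: 0.563s − 1 = 0.57(s−2) = 0.57s − 1.14, so -0.007s = -0.14 and s = 20.0000.
Then α = 0.563×20.0000 = 11.26 and β = s−α = 8.74.

α = 11.26, β = 8.74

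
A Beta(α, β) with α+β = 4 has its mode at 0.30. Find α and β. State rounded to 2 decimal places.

α = 1.60, β = 2.40

For α,β>1 the mode is (α−1)/(α+β−2), so α = mode·(κ−2)+1 = 0.30×2+1 = 1.60.
And β = (1−mode)·(κ−2)+1 = 0.70×2+1 = 2.40.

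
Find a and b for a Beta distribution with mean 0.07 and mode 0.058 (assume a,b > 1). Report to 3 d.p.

With s = a+b: μ = a/s and mode = (a−1)/(s−2). Eliminating a = μs,
μs − 1 = m(s−2) ⇒ s(μ−m) = 1−2m ⇒ s = 0.884/0.012 = 73.6667.
So a = μs = 5.157, b = (1−μ)s = 68.510.

a = 5.157, b = 68.510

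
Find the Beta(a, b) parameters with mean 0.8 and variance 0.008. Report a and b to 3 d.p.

a = 15.200, b = 3.800

Write ν = a+b; then a = μν and Var = μ(1−μ)/(ν+1).
ν = μ(1−μ)/Var − 1 = 0.16/0.008 − 1 = 19.0000.
a = 0.8·19.0000 = 15.200, b = 0.2·19.0000 = 3.800.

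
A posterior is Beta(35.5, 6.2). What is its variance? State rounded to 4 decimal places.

0.0030

μ = 35.5/41.7 = 0.851319; Var = μ(1−μ)/(α+β+1) = 0.1265750/42.7 = 0.0030.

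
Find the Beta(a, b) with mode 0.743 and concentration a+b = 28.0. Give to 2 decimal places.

a = 20.32, b = 7.68

Since the density peak of Beta(a,b) is at (a−1)/(a+b−2),
a = 1 + 0.743(28.0−2) = 20.32 and b = 28.0 − 20.32 = 7.68.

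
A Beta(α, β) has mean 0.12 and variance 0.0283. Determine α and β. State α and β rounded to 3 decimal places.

By moment matching, α+β = μ(1−μ)/σ² − 1 = (0.12·0.88)/0.0283 − 1 = 3.7314 − 1 = 2.7314.
Since α/(α+β) = μ, α = 0.12·2.7314 = 0.328 and β = 0.88·2.7314 = 2.404.

α = 0.328, β = 2.404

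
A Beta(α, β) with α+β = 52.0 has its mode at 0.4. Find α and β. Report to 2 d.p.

Since the density peak of Beta(α,β) is at (α−1)/(α+β−2),
α = 1 + 0.4(52.0−2) = 21.00 and β = 52.0 − 21.00 = 31.00.

α = 21.00, β = 31.00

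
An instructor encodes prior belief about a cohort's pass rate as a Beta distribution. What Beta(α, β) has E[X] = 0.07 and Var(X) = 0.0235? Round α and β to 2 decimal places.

Let s = α+β. The Beta variance is μ(1−μ)/(s+1).
So s+1 = μ(1−μ)/σ² = (0.07×0.93)/0.0235 = 0.0651/0.0235 = 2.7702, giving s = 1.7702.
Then α = μs = 0.07×1.7702 = 0.12 and β = (1−μ)s = 0.93×1.7702 = 1.65.

α = 0.12, β = 1.65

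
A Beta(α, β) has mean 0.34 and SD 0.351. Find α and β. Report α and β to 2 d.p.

α = 0.28, β = 0.54

First σ² = 0.123201. Setting α = μn, β = (1−μ)n with n = α+β,
μ(1−μ)/(n+1) = 0.123201 ⇒ n+1 = 0.2244/0.123201 = 1.8214 ⇒ n = 0.8214.
Hence α = 0.34×0.8214 = 0.28, β = 0.66×0.8214 = 0.54.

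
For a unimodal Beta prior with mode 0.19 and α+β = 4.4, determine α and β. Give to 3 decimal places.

Mode = (α−1)/(κ−2) with κ = α+β, so α−1 = 0.19·2.4 = 0.456.
α = 1.456; β = κ − α = 2.944.

α = 1.456, β = 2.944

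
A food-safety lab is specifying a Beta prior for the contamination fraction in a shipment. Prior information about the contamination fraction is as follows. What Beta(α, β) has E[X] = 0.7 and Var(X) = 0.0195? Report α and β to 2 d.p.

α = 6.84, β = 2.93

Let s = α+β. The Beta variance is μ(1−μ)/(s+1).
So s+1 = μ(1−μ)/σ² = (0.7×0.3)/0.0195 = 0.21/0.0195 = 10.7692, giving s = 9.7692.
Then α = μs = 0.7×9.7692 = 6.84 and β = (1−μ)s = 0.3×9.7692 = 2.93.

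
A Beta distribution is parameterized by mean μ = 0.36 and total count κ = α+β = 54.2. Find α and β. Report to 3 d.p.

α = 19.512, β = 34.688

Split κ in proportion μ : (1−μ): α = 0.36·54.2 = 19.512, β = 54.2 − 19.512 = 34.688.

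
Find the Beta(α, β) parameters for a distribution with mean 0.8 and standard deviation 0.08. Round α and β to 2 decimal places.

First σ² = 0.0064. Setting α = μn, β = (1−μ)n with n = α+β,
μ(1−μ)/(n+1) = 0.0064 ⇒ n+1 = 0.16/0.0064 = 25.0000 ⇒ n = 24.0000.
Hence α = 0.8×24.0000 = 19.20, β = 0.2×24.0000 = 4.80.

α = 19.20, β = 4.80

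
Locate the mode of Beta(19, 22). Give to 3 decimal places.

0.462

The density x^(α−1)(1−x)^(β−1) is maximised at (α−1)/(α+β−2) = 18/39 = 0.462.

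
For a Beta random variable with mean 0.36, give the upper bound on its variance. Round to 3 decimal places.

0.230

Var = μ(1−μ)/(α+β+1), which approaches μ(1−μ) as α+β → 0.
So the supremum is μ(1−μ) = 0.36×0.64 = 0.230.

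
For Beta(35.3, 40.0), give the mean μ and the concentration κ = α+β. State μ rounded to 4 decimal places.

μ = 0.4688, κ = 75.3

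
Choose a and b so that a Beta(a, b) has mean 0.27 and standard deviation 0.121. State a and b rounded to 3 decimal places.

σ² = 0.121² = 0.014641.
With s = a+b, Var = μ(1−μ)/(s+1), so s+1 = (0.27×0.73)/0.014641 = 13.4622 and s = 12.4622.
a = μs = 3.365, b = (1−μ)s = 9.097.

a = 3.365, b = 9.097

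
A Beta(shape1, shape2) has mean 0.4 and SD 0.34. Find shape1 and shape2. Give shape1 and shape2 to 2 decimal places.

shape1 = 0.43, shape2 = 0.65

Variance = 0.34² = 0.1156. The moment-matching identity shape1+shape2 = μ(1−μ)/Var − 1 gives
shape1+shape2 = 0.24/0.1156 − 1 = 1.0761, so shape1 = μ·1.0761 = 0.43 and shape2 = (1−μ)·1.0761 = 0.65.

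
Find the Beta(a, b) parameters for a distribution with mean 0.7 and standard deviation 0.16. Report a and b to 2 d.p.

a = 5.04, b = 2.16

First σ² = 0.0256. Setting a = μn, b = (1−μ)n with n = a+b,
μ(1−μ)/(n+1) = 0.0256 ⇒ n+1 = 0.21/0.0256 = 8.2031 ⇒ n = 7.2031.
Hence a = 0.7×7.2031 = 5.04, b = 0.3×7.2031 = 2.16.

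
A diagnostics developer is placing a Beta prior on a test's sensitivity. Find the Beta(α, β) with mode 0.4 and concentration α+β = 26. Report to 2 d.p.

α = 10.60, β = 15.40

For α,β>1 the mode is (α−1)/(α+β−2), so α = mode·(κ−2)+1 = 0.4×24+1 = 10.60.
And β = (1−mode)·(κ−2)+1 = 0.6×24+1 = 15.40.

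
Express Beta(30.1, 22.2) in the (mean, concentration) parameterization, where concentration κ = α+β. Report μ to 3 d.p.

κ = α+β = 30.1+22.2 = 52.3; μ = α/κ = 30.1/52.3 = 0.576.

μ = 0.576, κ = 52.3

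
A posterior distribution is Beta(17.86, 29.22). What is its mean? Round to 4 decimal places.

E[X] = α/(α+β) = 17.86/47.08 = 0.3794.

0.3794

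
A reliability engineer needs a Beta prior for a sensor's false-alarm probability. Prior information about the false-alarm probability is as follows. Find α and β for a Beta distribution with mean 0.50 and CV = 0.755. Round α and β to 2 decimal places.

σ = CV·μ = 0.755×0.50 = 0.37750, so σ² = 0.142506.
s+1 = μ(1−μ)/σ² = 0.2500/0.142506 = 1.7543, so s = α+β = 0.7543.
α = μs = 0.38, β = (1−μ)s = 0.38.

α = 0.38, β = 0.38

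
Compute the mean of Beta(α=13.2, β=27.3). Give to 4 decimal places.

0.3259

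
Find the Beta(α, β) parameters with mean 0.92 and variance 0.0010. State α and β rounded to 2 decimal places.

Write ν = α+β; then α = μν and Var = μ(1−μ)/(ν+1).
ν = μ(1−μ)/Var − 1 = 0.0736/0.0010 − 1 = 72.6000.
α = 0.92·72.6000 = 66.79, β = 0.08·72.6000 = 5.81.

α = 66.79, β = 5.81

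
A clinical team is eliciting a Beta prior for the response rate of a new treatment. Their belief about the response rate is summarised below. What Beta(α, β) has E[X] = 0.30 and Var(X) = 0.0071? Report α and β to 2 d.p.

α = 8.57, β = 20.00

Let s = α+β. The Beta variance is μ(1−μ)/(s+1).
So s+1 = μ(1−μ)/σ² = (0.30×0.70)/0.0071 = 0.2100/0.0071 = 29.5775, giving s = 28.5775.
Then α = μs = 0.30×28.5775 = 8.57 and β = (1−μ)s = 0.70×28.5775 = 20.00.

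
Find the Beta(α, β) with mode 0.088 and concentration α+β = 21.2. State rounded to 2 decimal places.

α = 2.69, β = 18.51

Mode = (α−1)/(κ−2) with κ = α+β, so α−1 = 0.088·19.2 = 1.69.
α = 2.69; β = κ − α = 18.51.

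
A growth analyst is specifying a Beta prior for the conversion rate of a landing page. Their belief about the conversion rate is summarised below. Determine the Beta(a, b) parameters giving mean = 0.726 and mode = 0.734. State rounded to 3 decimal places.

a = 42.471, b = 16.029

Let s = a+b. Mean gives a = μs = 0.726s; mode gives (a−1)/(s−2) = 0.734.
Substituting: 0.726s − 1 = 0.734(s−2) = 0.734s − 1.468, so -0.008s = -0.468 and s = 58.5000.
Then a = 0.726×58.5000 = 42.471 and b = s−a = 16.029.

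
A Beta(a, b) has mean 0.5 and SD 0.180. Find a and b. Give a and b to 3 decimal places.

a = 3.358, b = 3.358

Variance = 0.180² = 0.032400. The moment-matching identity a+b = μ(1−μ)/Var − 1 gives
a+b = 0.25/0.032400 − 1 = 6.7160, so a = μ·6.7160 = 3.358 and b = (1−μ)·6.7160 = 3.358.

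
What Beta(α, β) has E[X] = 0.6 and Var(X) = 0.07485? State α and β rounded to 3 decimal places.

By moment matching, α+β = μ(1−μ)/σ² − 1 = (0.6·0.4)/0.07485 − 1 = 3.2064 − 1 = 2.2064.
Since α/(α+β) = μ, α = 0.6·2.2064 = 1.324 and β = 0.4·2.2064 = 0.883.

α = 1.324, β = 0.883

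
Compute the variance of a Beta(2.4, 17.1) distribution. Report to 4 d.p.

0.0053

Var = αβ/[(α+β)²(α+β+1)] = (2.4×17.1)/(19.5²×20.5) = 41.04/7795.125 = 0.0053.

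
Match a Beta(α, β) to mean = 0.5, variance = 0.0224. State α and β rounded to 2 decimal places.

By moment matching, α+β = μ(1−μ)/σ² − 1 = (0.5·0.5)/0.0224 − 1 = 11.1607 − 1 = 10.1607.
Since α/(α+β) = μ, α = 0.5·10.1607 = 5.08 and β = 0.5·10.1607 = 5.08.

α = 5.08, β = 5.08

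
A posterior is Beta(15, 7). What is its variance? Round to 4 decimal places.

0.0094

μ = 15/22 = 0.681818; Var = μ(1−μ)/(α+β+1) = 0.2169421/23 = 0.0094.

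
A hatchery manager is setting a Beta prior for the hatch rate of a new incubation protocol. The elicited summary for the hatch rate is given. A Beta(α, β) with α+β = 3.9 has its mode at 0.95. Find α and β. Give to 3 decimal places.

α = 2.805, β = 1.095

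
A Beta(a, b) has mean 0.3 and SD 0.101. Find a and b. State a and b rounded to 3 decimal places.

a = 5.876, b = 13.710

First σ² = 0.010201. Setting a = μn, b = (1−μ)n with n = a+b,
μ(1−μ)/(n+1) = 0.010201 ⇒ n+1 = 0.21/0.010201 = 20.5862 ⇒ n = 19.5862.
Hence a = 0.3×19.5862 = 5.876, b = 0.7×19.5862 = 13.710.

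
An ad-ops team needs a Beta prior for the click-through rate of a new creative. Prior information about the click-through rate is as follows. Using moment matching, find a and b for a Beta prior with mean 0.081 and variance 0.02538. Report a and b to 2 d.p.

a = 0.16, b = 1.78

By moment matching, a+b = μ(1−μ)/σ² − 1 = (0.081·0.919)/0.02538 − 1 = 2.9330 − 1 = 1.9330.
Since a/(a+b) = μ, a = 0.081·1.9330 = 0.16 and b = 0.919·1.9330 = 1.78.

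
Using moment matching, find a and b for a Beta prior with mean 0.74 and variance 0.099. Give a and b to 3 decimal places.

a = 0.698, b = 0.245

Write ν = a+b; then a = μν and Var = μ(1−μ)/(ν+1).
ν = μ(1−μ)/Var − 1 = 0.1924/0.099 − 1 = 0.9434.
a = 0.74·0.9434 = 0.698, b = 0.26·0.9434 = 0.245.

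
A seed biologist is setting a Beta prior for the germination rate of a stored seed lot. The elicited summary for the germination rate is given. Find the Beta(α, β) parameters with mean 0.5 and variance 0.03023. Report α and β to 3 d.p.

α = 3.635, β = 3.635

Let s = α+β. The Beta variance is μ(1−μ)/(s+1).
So s+1 = μ(1−μ)/σ² = (0.5×0.5)/0.03023 = 0.25/0.03023 = 8.2699, giving s = 7.2699.
Then α = μs = 0.5×7.2699 = 3.635 and β = (1−μ)s = 0.5×7.2699 = 3.635.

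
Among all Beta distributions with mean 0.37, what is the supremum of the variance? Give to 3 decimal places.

For fixed mean μ the Beta variance is μ(1−μ)/(α+β+1), increasing as α+β decreases.
Its least upper bound (not attained) is μ(1−μ) = 0.37·0.63 = 0.233.

0.233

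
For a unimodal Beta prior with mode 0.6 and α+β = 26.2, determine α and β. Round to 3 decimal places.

α = 15.520, β = 10.680

For α,β>1 the mode is (α−1)/(α+β−2), so α = mode·(κ−2)+1 = 0.6×24.2+1 = 15.520.
And β = (1−mode)·(κ−2)+1 = 0.4×24.2+1 = 10.680.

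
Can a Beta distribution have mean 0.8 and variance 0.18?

A Beta with mean μ has variance μ(1−μ)/(α+β+1) < μ(1−μ).
Here μ(1−μ) = 0.8×0.2 = 0.16, and 0.18 ≥ 0.16.

No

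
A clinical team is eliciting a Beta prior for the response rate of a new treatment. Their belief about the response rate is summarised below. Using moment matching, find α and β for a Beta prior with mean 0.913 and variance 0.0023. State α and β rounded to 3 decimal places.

Write ν = α+β; then α = μν and Var = μ(1−μ)/(ν+1).
ν = μ(1−μ)/Var − 1 = 0.079431/0.0023 − 1 = 33.5352.
α = 0.913·33.5352 = 30.618, β = 0.087·33.5352 = 2.918.

α = 30.618, β = 2.918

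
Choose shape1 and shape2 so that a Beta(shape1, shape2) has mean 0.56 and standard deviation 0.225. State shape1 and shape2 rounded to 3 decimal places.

σ² = 0.225² = 0.050625.
With s = shape1+shape2, Var = μ(1−μ)/(s+1), so s+1 = (0.56×0.44)/0.050625 = 4.8672 and s = 3.8672.
shape1 = μs = 2.166, shape2 = (1−μ)s = 1.702.

shape1 = 2.166, shape2 = 1.702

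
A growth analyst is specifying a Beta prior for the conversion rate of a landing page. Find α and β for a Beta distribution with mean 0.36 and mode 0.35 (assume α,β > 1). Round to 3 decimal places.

With s = α+β: μ = α/s and mode = (α−1)/(s−2). Eliminating α = μs,
μs − 1 = m(s−2) ⇒ s(μ−m) = 1−2m ⇒ s = 0.30/0.01 = 30.0000.
So α = μs = 10.800, β = (1−μ)s = 19.200.

α = 10.800, β = 19.200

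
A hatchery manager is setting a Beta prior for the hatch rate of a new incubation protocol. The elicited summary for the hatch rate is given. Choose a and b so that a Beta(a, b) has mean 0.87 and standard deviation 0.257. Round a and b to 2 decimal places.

σ² = 0.257² = 0.066049.
With s = a+b, Var = μ(1−μ)/(s+1), so s+1 = (0.87×0.13)/0.066049 = 1.7124 and s = 0.7124.
a = μs = 0.62, b = (1−μ)s = 0.09.

a = 0.62, b = 0.09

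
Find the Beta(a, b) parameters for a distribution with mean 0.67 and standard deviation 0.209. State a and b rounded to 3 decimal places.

a = 2.721, b = 1.340

First σ² = 0.043681. Setting a = μn, b = (1−μ)n with n = a+b,
μ(1−μ)/(n+1) = 0.043681 ⇒ n+1 = 0.2211/0.043681 = 5.0617 ⇒ n = 4.0617.
Hence a = 0.67×4.0617 = 2.721, b = 0.33×4.0617 = 1.340.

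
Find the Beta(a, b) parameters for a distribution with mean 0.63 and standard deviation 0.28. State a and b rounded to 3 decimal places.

Variance = 0.28² = 0.0784. The moment-matching identity a+b = μ(1−μ)/Var − 1 gives
a+b = 0.2331/0.0784 − 1 = 1.9732, so a = μ·1.9732 = 1.243 and b = (1−μ)·1.9732 = 0.730.

a = 1.243, b = 0.730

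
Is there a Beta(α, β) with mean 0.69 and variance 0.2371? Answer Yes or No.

The Beta variance bound is σ² < μ(1−μ).
Here μ(1−μ) = 0.69×0.31 = 0.2139, and 0.2371 ≥ 0.2139.

No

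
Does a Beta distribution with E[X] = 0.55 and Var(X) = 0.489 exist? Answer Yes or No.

No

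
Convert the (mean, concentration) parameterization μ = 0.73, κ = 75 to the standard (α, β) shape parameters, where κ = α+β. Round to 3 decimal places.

α = 54.750, β = 20.250

α = μκ = 0.73×75 = 54.750 and β = (1−μ)κ = 0.27×75 = 20.250.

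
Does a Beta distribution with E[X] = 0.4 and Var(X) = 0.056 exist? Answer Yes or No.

Yes

For any Beta, Var(X) < E[X]·(1−E[X]).
Here μ(1−μ) = 0.4×0.6 = 0.24, and 0.056 < 0.24.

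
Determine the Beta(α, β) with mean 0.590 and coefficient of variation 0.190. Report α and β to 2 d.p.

σ = CV·μ = 0.190×0.590 = 0.11210, so σ² = 0.012566.
s+1 = μ(1−μ)/σ² = 0.241900/0.012566 = 19.2497, so s = α+β = 18.2497.
α = μs = 10.77, β = (1−μ)s = 7.48.

α = 10.77, β = 7.48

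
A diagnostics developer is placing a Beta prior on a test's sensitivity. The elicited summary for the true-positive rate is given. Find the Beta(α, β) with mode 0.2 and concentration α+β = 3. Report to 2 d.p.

α = 1.20, β = 1.80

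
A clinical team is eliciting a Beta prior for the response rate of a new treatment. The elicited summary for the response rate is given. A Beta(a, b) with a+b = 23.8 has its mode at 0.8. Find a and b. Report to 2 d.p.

For a,b>1 the mode is (a−1)/(a+b−2), so a = mode·(κ−2)+1 = 0.8×21.8+1 = 18.44.
And b = (1−mode)·(κ−2)+1 = 0.2×21.8+1 = 5.36.

a = 18.44, b = 5.36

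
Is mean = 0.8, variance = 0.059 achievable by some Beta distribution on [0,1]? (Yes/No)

For any Beta, Var(X) < E[X]·(1−E[X]).
Here μ(1−μ) = 0.8×0.2 = 0.16, and 0.059 < 0.16.

Yes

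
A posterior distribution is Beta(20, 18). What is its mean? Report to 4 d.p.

E[X] = α/(α+β) = 20/38 = 0.5263.

0.5263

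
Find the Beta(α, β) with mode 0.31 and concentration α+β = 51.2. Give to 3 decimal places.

α = 16.252, β = 34.948

Mode = (α−1)/(κ−2) with κ = α+β, so α−1 = 0.31·49.2 = 15.252.
α = 16.252; β = κ − α = 34.948.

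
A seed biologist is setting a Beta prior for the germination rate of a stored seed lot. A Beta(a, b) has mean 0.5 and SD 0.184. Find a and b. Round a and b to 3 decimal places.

a = 3.192, b = 3.192

Variance = 0.184² = 0.033856. The moment-matching identity a+b = μ(1−μ)/Var − 1 gives
a+b = 0.25/0.033856 − 1 = 6.3842, so a = μ·6.3842 = 3.192 and b = (1−μ)·6.3842 = 3.192.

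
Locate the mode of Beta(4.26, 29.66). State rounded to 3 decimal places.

0.102

The density x^(α−1)(1−x)^(β−1) is maximised at (α−1)/(α+β−2) = 3.26/31.92 = 0.102.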